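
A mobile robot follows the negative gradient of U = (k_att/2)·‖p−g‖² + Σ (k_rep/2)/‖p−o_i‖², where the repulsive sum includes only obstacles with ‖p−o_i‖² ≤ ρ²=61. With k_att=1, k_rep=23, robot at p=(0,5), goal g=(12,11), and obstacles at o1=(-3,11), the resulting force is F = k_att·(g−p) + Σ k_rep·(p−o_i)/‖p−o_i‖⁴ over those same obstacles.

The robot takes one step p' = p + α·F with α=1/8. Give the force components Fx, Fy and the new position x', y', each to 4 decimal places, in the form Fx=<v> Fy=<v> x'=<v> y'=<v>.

Fx=12.0341 Fy=5.9319 x'=1.5043 y'=5.7415

F_att = 1·(g−p) = 1·(12,6) = (12.0000,6.0000)
o1: d²=45 ≤ ρ²=61; F_rep = 23·(3,-6)/45² = (0.0341,-0.0681)
F = F_att + ΣF_rep = (12.0341,5.9319)
p' = p + 1/8·F = (1.5043,5.7415)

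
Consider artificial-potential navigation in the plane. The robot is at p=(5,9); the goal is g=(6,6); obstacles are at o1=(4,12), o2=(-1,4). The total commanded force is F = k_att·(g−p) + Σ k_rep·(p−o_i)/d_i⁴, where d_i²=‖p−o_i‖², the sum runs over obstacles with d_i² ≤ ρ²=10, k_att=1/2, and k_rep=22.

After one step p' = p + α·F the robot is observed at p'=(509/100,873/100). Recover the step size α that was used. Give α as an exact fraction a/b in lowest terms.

F_att = 1/2·(g−p) = 1/2·(1,-3) = (0.5000,-1.5000)
o1: d²=10 ≤ ρ²=10; F_rep = 22·(1,-3)/10² = (0.2200,-0.6600)
o2: d²=61 > ρ²=10 → inactive
F = F_att + ΣF_rep = (0.7200,-2.1600)
Δp = p'−p = (0.0900,-0.2700); α = Δx/Fx = (9/100) / (18/25) = 1/8
check: Δy/Fy = (-27/100) / (-54/25) = 1/8 ✓

α = 1/8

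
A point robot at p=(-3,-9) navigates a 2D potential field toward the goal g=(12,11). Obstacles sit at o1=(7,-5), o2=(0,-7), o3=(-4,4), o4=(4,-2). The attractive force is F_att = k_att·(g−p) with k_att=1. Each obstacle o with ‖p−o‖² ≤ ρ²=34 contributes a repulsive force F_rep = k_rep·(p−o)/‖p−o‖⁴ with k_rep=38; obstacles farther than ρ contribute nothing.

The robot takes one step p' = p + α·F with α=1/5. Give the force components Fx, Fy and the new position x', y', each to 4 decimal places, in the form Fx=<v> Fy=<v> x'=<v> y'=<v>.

F_att = 1·(g−p) = 1·(15,20) = (15.0000,20.0000)
o1: d²=116 > ρ²=34 → inactive
o2: d²=13 ≤ ρ²=34; F_rep = 38·(-3,-2)/13² = (-0.6746,-0.4497)
o3: d²=170 > ρ²=34 → inactive
o4: d²=98 > ρ²=34 → inactive
F = F_att + ΣF_rep = (14.3254,19.5503)
p' = p + 1/5·F = (-0.1349,-5.0899)

Fx=14.3254 Fy=19.5503 x'=-0.1349 y'=-5.0899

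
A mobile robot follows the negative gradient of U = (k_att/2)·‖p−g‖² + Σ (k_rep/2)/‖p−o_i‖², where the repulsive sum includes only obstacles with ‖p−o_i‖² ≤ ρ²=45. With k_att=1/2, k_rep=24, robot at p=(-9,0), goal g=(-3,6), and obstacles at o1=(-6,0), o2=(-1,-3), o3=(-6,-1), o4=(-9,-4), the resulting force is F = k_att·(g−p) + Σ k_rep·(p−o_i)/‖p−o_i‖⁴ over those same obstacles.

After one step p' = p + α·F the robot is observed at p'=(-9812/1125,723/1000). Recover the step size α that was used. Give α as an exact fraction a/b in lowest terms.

F_att = 1/2·(g−p) = 1/2·(6,6) = (3.0000,3.0000)
o1: d²=9 ≤ ρ²=45; F_rep = 24·(-3,0)/9² = (-0.8889,0.0000)
o2: d²=73 > ρ²=45 → inactive
o3: d²=10 ≤ ρ²=45; F_rep = 24·(-3,1)/10² = (-0.7200,0.2400)
o4: d²=16 ≤ ρ²=45; F_rep = 24·(0,4)/16² = (0.0000,0.3750)
F = F_att + ΣF_rep = (1.3911,3.6150)
Δp = p'−p = (0.2782,0.7230); α = Δx/Fx = (313/1125) / (313/225) = 1/5
check: Δy/Fy = (723/1000) / (723/200) = 1/5 ✓

α = 1/5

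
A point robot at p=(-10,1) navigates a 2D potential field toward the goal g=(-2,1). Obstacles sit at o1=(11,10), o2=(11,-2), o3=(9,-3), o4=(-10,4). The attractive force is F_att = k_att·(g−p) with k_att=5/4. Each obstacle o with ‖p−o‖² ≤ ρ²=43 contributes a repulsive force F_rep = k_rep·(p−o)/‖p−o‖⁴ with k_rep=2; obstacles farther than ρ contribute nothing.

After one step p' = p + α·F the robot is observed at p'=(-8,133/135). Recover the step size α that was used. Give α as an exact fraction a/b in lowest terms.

α = 1/5

F_att = 5/4·(g−p) = 5/4·(8,0) = (10.0000,0.0000)
o1: d²=522 > ρ²=43 → inactive
o2: d²=450 > ρ²=43 → inactive
o3: d²=377 > ρ²=43 → inactive
o4: d²=9 ≤ ρ²=43; F_rep = 2·(0,-3)/9² = (0.0000,-0.0741)
F = F_att + ΣF_rep = (10.0000,-0.0741)
Δp = p'−p = (2.0000,-0.0148); α = Δx/Fx = (2) / (10) = 1/5
check: Δy/Fy = (-2/135) / (-2/27) = 1/5 ✓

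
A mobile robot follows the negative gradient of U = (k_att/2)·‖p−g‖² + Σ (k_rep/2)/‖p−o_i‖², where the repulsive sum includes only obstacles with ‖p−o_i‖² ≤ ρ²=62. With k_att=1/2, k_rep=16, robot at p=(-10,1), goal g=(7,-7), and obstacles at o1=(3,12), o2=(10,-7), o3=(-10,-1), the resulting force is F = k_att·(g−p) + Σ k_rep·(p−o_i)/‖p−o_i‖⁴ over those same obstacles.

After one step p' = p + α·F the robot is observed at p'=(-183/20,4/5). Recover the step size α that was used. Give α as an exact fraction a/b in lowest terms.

α = 1/10

F_att = 1/2·(g−p) = 1/2·(17,-8) = (8.5000,-4.0000)
o1: d²=290 > ρ²=62 → inactive
o2: d²=464 > ρ²=62 → inactive
o3: d²=4 ≤ ρ²=62; F_rep = 16·(0,2)/4² = (0.0000,2.0000)
F = F_att + ΣF_rep = (8.5000,-2.0000)
Δp = p'−p = (0.8500,-0.2000); α = Δx/Fx = (17/20) / (17/2) = 1/10
check: Δy/Fy = (-1/5) / (-2) = 1/10 ✓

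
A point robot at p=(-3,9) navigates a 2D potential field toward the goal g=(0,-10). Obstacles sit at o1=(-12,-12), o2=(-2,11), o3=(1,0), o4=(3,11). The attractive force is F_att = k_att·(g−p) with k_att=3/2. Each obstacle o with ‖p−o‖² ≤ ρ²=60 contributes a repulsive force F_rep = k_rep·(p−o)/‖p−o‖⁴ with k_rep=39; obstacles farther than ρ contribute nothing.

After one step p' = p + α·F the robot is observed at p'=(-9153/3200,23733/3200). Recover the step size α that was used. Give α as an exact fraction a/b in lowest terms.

F_att = 3/2·(g−p) = 3/2·(3,-19) = (4.5000,-28.5000)
o1: d²=522 > ρ²=60 → inactive
o2: d²=5 ≤ ρ²=60; F_rep = 39·(-1,-2)/5² = (-1.5600,-3.1200)
o3: d²=97 > ρ²=60 → inactive
o4: d²=40 ≤ ρ²=60; F_rep = 39·(-6,-2)/40² = (-0.1462,-0.0488)
F = F_att + ΣF_rep = (2.7938,-31.6687)
Δp = p'−p = (0.1397,-1.5834); α = Δx/Fx = (447/3200) / (447/160) = 1/20
check: Δy/Fy = (-5067/3200) / (-5067/160) = 1/20 ✓

α = 1/20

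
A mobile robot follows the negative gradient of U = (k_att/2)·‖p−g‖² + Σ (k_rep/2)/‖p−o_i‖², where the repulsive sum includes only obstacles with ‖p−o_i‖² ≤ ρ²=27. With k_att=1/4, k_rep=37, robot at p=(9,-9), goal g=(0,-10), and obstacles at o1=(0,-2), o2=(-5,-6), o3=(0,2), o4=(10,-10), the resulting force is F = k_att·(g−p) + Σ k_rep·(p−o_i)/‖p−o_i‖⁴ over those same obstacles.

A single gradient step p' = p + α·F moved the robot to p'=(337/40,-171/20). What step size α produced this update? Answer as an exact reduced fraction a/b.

α = 1/20

F_att = 1/4·(g−p) = 1/4·(-9,-1) = (-2.2500,-0.2500)
o1: d²=130 > ρ²=27 → inactive
o2: d²=205 > ρ²=27 → inactive
o3: d²=202 > ρ²=27 → inactive
o4: d²=2 ≤ ρ²=27; F_rep = 37·(-1,1)/2² = (-9.2500,9.2500)
F = F_att + ΣF_rep = (-11.5000,9.0000)
Δp = p'−p = (-0.5750,0.4500); α = Δx/Fx = (-23/40) / (-23/2) = 1/20
check: Δy/Fy = (9/20) / (9) = 1/20 ✓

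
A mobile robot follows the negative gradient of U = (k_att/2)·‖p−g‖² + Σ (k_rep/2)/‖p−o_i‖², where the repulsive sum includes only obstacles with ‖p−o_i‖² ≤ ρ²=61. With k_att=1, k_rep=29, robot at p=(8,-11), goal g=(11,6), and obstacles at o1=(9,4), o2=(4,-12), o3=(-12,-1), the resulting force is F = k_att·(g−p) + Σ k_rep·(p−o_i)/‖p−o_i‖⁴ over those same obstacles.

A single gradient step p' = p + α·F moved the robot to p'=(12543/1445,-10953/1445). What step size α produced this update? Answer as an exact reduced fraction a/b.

α = 1/5

F_att = 1·(g−p) = 1·(3,17) = (3.0000,17.0000)
o1: d²=226 > ρ²=61 → inactive
o2: d²=17 ≤ ρ²=61; F_rep = 29·(4,1)/17² = (0.4014,0.1003)
o3: d²=500 > ρ²=61 → inactive
F = F_att + ΣF_rep = (3.4014,17.1003)
Δp = p'−p = (0.6803,3.4201); α = Δx/Fx = (983/1445) / (983/289) = 1/5
check: Δy/Fy = (4942/1445) / (4942/289) = 1/5 ✓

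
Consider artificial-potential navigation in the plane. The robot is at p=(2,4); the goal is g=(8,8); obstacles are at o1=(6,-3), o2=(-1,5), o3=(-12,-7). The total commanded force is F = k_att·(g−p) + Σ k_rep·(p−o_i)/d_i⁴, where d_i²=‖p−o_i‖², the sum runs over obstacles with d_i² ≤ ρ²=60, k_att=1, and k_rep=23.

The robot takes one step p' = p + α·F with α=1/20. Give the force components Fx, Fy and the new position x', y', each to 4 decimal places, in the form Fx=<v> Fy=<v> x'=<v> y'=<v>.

F_att = 1·(g−p) = 1·(6,4) = (6.0000,4.0000)
o1: d²=65 > ρ²=60 → inactive
o2: d²=10 ≤ ρ²=60; F_rep = 23·(3,-1)/10² = (0.6900,-0.2300)
o3: d²=317 > ρ²=60 → inactive
F = F_att + ΣF_rep = (6.6900,3.7700)
p' = p + 1/20·F = (2.3345,4.1885)

Fx=6.6900 Fy=3.7700 x'=2.3345 y'=4.1885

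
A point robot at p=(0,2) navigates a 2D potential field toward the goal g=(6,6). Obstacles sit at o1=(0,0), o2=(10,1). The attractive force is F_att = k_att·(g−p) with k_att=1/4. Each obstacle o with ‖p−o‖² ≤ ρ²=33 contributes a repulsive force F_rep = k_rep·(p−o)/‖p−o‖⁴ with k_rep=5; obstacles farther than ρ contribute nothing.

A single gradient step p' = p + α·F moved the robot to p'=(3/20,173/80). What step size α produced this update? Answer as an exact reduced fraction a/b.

F_att = 1/4·(g−p) = 1/4·(6,4) = (1.5000,1.0000)
o1: d²=4 ≤ ρ²=33; F_rep = 5·(0,2)/4² = (0.0000,0.6250)
o2: d²=101 > ρ²=33 → inactive
F = F_att + ΣF_rep = (1.5000,1.6250)
Δp = p'−p = (0.1500,0.1625); α = Δx/Fx = (3/20) / (3/2) = 1/10
check: Δy/Fy = (13/80) / (13/8) = 1/10 ✓

α = 1/10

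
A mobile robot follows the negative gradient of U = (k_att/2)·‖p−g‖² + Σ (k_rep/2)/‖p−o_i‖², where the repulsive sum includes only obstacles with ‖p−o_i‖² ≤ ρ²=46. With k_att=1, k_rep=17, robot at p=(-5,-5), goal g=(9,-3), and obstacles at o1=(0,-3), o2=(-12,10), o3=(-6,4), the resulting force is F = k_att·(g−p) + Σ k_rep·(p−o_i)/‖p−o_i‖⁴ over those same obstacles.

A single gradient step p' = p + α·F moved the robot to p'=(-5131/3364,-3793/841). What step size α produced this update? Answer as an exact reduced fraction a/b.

F_att = 1·(g−p) = 1·(14,2) = (14.0000,2.0000)
o1: d²=29 ≤ ρ²=46; F_rep = 17·(-5,-2)/29² = (-0.1011,-0.0404)
o2: d²=274 > ρ²=46 → inactive
o3: d²=82 > ρ²=46 → inactive
F = F_att + ΣF_rep = (13.8989,1.9596)
Δp = p'−p = (3.4747,0.4899); α = Δx/Fx = (11689/3364) / (11689/841) = 1/4
check: Δy/Fy = (412/841) / (1648/841) = 1/4 ✓

α = 1/4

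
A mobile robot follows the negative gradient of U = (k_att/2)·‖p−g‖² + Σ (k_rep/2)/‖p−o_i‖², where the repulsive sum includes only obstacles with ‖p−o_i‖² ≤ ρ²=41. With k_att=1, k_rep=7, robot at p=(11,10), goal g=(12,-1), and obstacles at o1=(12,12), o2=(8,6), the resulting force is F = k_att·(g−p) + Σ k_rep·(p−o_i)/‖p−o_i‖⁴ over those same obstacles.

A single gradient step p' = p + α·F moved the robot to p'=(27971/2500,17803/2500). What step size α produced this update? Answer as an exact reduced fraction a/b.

α = 1/4

F_att = 1·(g−p) = 1·(1,-11) = (1.0000,-11.0000)
o1: d²=5 ≤ ρ²=41; F_rep = 7·(-1,-2)/5² = (-0.2800,-0.5600)
o2: d²=25 ≤ ρ²=41; F_rep = 7·(3,4)/25² = (0.0336,0.0448)
F = F_att + ΣF_rep = (0.7536,-11.5152)
Δp = p'−p = (0.1884,-2.8788); α = Δx/Fx = (471/2500) / (471/625) = 1/4
check: Δy/Fy = (-7197/2500) / (-7197/625) = 1/4 ✓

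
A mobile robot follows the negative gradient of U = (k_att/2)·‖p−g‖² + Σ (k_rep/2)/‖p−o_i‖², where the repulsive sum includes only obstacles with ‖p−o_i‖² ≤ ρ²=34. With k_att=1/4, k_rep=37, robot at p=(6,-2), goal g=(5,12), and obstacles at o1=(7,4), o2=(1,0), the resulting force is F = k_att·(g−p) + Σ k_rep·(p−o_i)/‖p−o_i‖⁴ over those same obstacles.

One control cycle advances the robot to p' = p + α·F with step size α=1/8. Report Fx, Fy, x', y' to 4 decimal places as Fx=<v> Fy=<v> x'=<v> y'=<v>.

F_att = 1/4·(g−p) = 1/4·(-1,14) = (-0.2500,3.5000)
o1: d²=37 > ρ²=34 → inactive
o2: d²=29 ≤ ρ²=34; F_rep = 37·(5,-2)/29² = (0.2200,-0.0880)
F = F_att + ΣF_rep = (-0.0300,3.4120)
p' = p + 1/8·F = (5.9962,-1.5735)

Fx=-0.0300 Fy=3.4120 x'=5.9962 y'=-1.5735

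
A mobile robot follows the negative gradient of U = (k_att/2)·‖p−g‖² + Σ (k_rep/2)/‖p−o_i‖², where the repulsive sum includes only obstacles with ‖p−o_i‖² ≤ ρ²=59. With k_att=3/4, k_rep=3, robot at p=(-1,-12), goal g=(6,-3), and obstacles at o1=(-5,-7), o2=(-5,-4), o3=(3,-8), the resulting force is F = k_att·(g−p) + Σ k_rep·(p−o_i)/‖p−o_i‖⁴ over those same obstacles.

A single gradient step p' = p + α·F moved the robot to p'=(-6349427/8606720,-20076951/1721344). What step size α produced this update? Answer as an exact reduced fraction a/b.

F_att = 3/4·(g−p) = 3/4·(7,9) = (5.2500,6.7500)
o1: d²=41 ≤ ρ²=59; F_rep = 3·(4,-5)/41² = (0.0071,-0.0089)
o2: d²=80 > ρ²=59 → inactive
o3: d²=32 ≤ ρ²=59; F_rep = 3·(-4,-4)/32² = (-0.0117,-0.0117)
F = F_att + ΣF_rep = (5.2454,6.7294)
Δp = p'−p = (0.2623,0.3365); α = Δx/Fx = (2257293/8606720) / (2257293/430336) = 1/20
check: Δy/Fy = (579177/1721344) / (2895885/430336) = 1/20 ✓

α = 1/20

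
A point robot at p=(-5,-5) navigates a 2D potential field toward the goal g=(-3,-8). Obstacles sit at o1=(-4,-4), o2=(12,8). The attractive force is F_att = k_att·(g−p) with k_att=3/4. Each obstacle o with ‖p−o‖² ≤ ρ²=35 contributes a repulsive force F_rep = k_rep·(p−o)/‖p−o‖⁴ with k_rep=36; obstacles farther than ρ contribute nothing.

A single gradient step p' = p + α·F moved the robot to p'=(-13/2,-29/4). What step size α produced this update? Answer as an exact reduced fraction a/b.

F_att = 3/4·(g−p) = 3/4·(2,-3) = (1.5000,-2.2500)
o1: d²=2 ≤ ρ²=35; F_rep = 36·(-1,-1)/2² = (-9.0000,-9.0000)
o2: d²=458 > ρ²=35 → inactive
F = F_att + ΣF_rep = (-7.5000,-11.2500)
Δp = p'−p = (-1.5000,-2.2500); α = Δx/Fx = (-3/2) / (-15/2) = 1/5
check: Δy/Fy = (-9/4) / (-45/4) = 1/5 ✓

α = 1/5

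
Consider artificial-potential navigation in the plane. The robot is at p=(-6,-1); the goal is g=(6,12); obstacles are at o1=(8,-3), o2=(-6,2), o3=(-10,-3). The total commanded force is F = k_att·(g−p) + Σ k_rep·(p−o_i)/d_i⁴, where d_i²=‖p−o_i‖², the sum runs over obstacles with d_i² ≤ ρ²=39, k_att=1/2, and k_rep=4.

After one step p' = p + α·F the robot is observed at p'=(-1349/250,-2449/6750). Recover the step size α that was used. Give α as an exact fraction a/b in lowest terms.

α = 1/10

F_att = 1/2·(g−p) = 1/2·(12,13) = (6.0000,6.5000)
o1: d²=200 > ρ²=39 → inactive
o2: d²=9 ≤ ρ²=39; F_rep = 4·(0,-3)/9² = (0.0000,-0.1481)
o3: d²=20 ≤ ρ²=39; F_rep = 4·(4,2)/20² = (0.0400,0.0200)
F = F_att + ΣF_rep = (6.0400,6.3719)
Δp = p'−p = (0.6040,0.6372); α = Δx/Fx = (151/250) / (151/25) = 1/10
check: Δy/Fy = (4301/6750) / (4301/675) = 1/10 ✓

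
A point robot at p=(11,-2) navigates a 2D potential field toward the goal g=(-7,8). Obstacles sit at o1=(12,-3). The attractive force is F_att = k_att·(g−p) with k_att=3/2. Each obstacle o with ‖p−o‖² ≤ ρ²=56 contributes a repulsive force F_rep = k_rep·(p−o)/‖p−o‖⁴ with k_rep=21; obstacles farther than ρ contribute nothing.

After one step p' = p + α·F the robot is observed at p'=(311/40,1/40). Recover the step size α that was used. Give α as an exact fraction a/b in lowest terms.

α = 1/10

F_att = 3/2·(g−p) = 3/2·(-18,10) = (-27.0000,15.0000)
o1: d²=2 ≤ ρ²=56; F_rep = 21·(-1,1)/2² = (-5.2500,5.2500)
F = F_att + ΣF_rep = (-32.2500,20.2500)
Δp = p'−p = (-3.2250,2.0250); α = Δx/Fx = (-129/40) / (-129/4) = 1/10
check: Δy/Fy = (81/40) / (81/4) = 1/10 ✓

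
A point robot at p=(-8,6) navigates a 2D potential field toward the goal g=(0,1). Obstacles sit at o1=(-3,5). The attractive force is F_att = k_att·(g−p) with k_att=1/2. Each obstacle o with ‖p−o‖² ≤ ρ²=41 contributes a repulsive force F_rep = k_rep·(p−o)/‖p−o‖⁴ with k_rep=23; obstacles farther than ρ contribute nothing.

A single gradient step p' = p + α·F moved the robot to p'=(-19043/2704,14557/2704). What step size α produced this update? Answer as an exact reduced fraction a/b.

α = 1/4

F_att = 1/2·(g−p) = 1/2·(8,-5) = (4.0000,-2.5000)
o1: d²=26 ≤ ρ²=41; F_rep = 23·(-5,1)/26² = (-0.1701,0.0340)
F = F_att + ΣF_rep = (3.8299,-2.4660)
Δp = p'−p = (0.9575,-0.6165); α = Δx/Fx = (2589/2704) / (2589/676) = 1/4
check: Δy/Fy = (-1667/2704) / (-1667/676) = 1/4 ✓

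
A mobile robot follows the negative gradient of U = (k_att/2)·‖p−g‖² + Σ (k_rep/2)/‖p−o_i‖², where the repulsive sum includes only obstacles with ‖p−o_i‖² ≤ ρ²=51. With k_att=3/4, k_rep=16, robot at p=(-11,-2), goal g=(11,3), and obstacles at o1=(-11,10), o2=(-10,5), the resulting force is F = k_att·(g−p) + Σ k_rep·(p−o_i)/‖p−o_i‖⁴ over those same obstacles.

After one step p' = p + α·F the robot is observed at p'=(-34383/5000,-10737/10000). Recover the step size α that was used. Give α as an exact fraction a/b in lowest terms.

F_att = 3/4·(g−p) = 3/4·(22,5) = (16.5000,3.7500)
o1: d²=144 > ρ²=51 → inactive
o2: d²=50 ≤ ρ²=51; F_rep = 16·(-1,-7)/50² = (-0.0064,-0.0448)
F = F_att + ΣF_rep = (16.4936,3.7052)
Δp = p'−p = (4.1234,0.9263); α = Δx/Fx = (20617/5000) / (20617/1250) = 1/4
check: Δy/Fy = (9263/10000) / (9263/2500) = 1/4 ✓

α = 1/4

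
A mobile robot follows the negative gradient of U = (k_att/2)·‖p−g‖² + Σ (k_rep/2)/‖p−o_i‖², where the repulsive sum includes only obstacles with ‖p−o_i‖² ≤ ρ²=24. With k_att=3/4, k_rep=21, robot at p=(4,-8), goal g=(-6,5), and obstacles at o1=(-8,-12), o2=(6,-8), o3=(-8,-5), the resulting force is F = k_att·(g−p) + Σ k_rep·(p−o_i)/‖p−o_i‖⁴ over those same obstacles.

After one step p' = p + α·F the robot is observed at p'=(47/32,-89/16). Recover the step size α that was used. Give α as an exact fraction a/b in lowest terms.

α = 1/4

F_att = 3/4·(g−p) = 3/4·(-10,13) = (-7.5000,9.7500)
o1: d²=160 > ρ²=24 → inactive
o2: d²=4 ≤ ρ²=24; F_rep = 21·(-2,0)/4² = (-2.6250,0.0000)
o3: d²=153 > ρ²=24 → inactive
F = F_att + ΣF_rep = (-10.1250,9.7500)
Δp = p'−p = (-2.5312,2.4375); α = Δx/Fx = (-81/32) / (-81/8) = 1/4
check: Δy/Fy = (39/16) / (39/4) = 1/4 ✓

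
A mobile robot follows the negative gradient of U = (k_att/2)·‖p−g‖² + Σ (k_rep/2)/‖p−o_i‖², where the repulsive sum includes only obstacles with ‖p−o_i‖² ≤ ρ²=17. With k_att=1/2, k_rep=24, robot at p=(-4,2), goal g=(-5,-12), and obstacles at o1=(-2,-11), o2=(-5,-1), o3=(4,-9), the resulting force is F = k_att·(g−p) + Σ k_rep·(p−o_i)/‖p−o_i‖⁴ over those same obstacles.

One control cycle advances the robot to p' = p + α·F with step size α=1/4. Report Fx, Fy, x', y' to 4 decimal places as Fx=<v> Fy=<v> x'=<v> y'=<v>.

Fx=-0.2600 Fy=-6.2800 x'=-4.0650 y'=0.4300

F_att = 1/2·(g−p) = 1/2·(-1,-14) = (-0.5000,-7.0000)
o1: d²=173 > ρ²=17 → inactive
o2: d²=10 ≤ ρ²=17; F_rep = 24·(1,3)/10² = (0.2400,0.7200)
o3: d²=185 > ρ²=17 → inactive
F = F_att + ΣF_rep = (-0.2600,-6.2800)
p' = p + 1/4·F = (-4.0650,0.4300)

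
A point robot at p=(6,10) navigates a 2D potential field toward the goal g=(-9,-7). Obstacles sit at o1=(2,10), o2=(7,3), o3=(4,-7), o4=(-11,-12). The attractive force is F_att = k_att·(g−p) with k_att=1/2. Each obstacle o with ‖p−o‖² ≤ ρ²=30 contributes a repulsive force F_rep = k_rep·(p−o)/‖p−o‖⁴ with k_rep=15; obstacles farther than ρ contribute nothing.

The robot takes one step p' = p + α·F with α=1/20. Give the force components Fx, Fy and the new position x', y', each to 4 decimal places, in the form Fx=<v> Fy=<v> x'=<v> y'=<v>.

Fx=-7.2656 Fy=-8.5000 x'=5.6367 y'=9.5750

F_att = 1/2·(g−p) = 1/2·(-15,-17) = (-7.5000,-8.5000)
o1: d²=16 ≤ ρ²=30; F_rep = 15·(4,0)/16² = (0.2344,0.0000)
o2: d²=50 > ρ²=30 → inactive
o3: d²=293 > ρ²=30 → inactive
o4: d²=773 > ρ²=30 → inactive
F = F_att + ΣF_rep = (-7.2656,-8.5000)
p' = p + 1/20·F = (5.6367,9.5750)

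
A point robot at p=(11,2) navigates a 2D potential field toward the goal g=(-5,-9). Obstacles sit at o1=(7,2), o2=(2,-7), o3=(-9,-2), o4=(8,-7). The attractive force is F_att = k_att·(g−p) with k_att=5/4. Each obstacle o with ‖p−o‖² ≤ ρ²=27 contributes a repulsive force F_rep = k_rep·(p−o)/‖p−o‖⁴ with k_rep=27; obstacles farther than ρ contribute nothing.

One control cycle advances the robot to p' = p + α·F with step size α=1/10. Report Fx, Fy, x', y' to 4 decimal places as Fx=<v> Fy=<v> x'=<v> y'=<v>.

F_att = 5/4·(g−p) = 5/4·(-16,-11) = (-20.0000,-13.7500)
o1: d²=16 ≤ ρ²=27; F_rep = 27·(4,0)/16² = (0.4219,0.0000)
o2: d²=162 > ρ²=27 → inactive
o3: d²=416 > ρ²=27 → inactive
o4: d²=90 > ρ²=27 → inactive
F = F_att + ΣF_rep = (-19.5781,-13.7500)
p' = p + 1/10·F = (9.0422,0.6250)

Fx=-19.5781 Fy=-13.7500 x'=9.0422 y'=0.6250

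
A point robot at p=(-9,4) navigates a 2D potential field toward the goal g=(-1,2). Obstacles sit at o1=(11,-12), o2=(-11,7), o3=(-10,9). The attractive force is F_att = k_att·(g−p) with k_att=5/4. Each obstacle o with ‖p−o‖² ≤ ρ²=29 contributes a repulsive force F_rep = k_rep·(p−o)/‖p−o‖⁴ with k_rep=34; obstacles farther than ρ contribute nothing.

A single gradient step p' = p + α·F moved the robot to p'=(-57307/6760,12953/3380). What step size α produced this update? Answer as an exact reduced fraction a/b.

α = 1/20

F_att = 5/4·(g−p) = 5/4·(8,-2) = (10.0000,-2.5000)
o1: d²=656 > ρ²=29 → inactive
o2: d²=13 ≤ ρ²=29; F_rep = 34·(2,-3)/13² = (0.4024,-0.6036)
o3: d²=26 ≤ ρ²=29; F_rep = 34·(1,-5)/26² = (0.0503,-0.2515)
F = F_att + ΣF_rep = (10.4527,-3.3550)
Δp = p'−p = (0.5226,-0.1678); α = Δx/Fx = (3533/6760) / (3533/338) = 1/20
check: Δy/Fy = (-567/3380) / (-567/169) = 1/20 ✓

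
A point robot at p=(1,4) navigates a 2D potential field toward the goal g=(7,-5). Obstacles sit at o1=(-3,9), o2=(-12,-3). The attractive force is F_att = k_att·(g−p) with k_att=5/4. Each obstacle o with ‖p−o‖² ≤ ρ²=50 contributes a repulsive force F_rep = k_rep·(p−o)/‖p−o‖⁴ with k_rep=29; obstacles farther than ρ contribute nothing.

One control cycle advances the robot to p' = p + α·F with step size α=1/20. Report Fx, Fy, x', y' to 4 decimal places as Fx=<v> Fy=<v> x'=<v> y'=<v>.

Fx=7.5690 Fy=-11.3363 x'=1.3785 y'=3.4332

F_att = 5/4·(g−p) = 5/4·(6,-9) = (7.5000,-11.2500)
o1: d²=41 ≤ ρ²=50; F_rep = 29·(4,-5)/41² = (0.0690,-0.0863)
o2: d²=218 > ρ²=50 → inactive
F = F_att + ΣF_rep = (7.5690,-11.3363)
p' = p + 1/20·F = (1.3785,3.4332)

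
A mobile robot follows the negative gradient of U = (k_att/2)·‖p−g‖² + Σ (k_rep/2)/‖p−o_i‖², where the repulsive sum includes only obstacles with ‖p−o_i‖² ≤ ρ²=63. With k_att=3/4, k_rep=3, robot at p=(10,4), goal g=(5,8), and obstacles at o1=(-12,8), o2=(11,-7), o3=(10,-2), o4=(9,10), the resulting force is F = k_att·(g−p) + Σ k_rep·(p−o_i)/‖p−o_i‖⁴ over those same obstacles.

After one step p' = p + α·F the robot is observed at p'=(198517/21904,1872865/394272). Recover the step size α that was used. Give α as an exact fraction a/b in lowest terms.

F_att = 3/4·(g−p) = 3/4·(-5,4) = (-3.7500,3.0000)
o1: d²=500 > ρ²=63 → inactive
o2: d²=122 > ρ²=63 → inactive
o3: d²=36 ≤ ρ²=63; F_rep = 3·(0,6)/36² = (0.0000,0.0139)
o4: d²=37 ≤ ρ²=63; F_rep = 3·(1,-6)/37² = (0.0022,-0.0131)
F = F_att + ΣF_rep = (-3.7478,3.0007)
Δp = p'−p = (-0.9370,0.7502); α = Δx/Fx = (-20523/21904) / (-20523/5476) = 1/4
check: Δy/Fy = (295777/394272) / (295777/98568) = 1/4 ✓

α = 1/4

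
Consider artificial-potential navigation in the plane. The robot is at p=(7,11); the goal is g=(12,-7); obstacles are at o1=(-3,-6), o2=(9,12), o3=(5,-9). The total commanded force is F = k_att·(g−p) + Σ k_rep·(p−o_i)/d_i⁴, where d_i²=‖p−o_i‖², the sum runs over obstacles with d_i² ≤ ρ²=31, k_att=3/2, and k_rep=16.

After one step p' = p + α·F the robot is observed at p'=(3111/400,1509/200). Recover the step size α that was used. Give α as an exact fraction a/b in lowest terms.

α = 1/8

F_att = 3/2·(g−p) = 3/2·(5,-18) = (7.5000,-27.0000)
o1: d²=389 > ρ²=31 → inactive
o2: d²=5 ≤ ρ²=31; F_rep = 16·(-2,-1)/5² = (-1.2800,-0.6400)
o3: d²=404 > ρ²=31 → inactive
F = F_att + ΣF_rep = (6.2200,-27.6400)
Δp = p'−p = (0.7775,-3.4550); α = Δx/Fx = (311/400) / (311/50) = 1/8
check: Δy/Fy = (-691/200) / (-691/25) = 1/8 ✓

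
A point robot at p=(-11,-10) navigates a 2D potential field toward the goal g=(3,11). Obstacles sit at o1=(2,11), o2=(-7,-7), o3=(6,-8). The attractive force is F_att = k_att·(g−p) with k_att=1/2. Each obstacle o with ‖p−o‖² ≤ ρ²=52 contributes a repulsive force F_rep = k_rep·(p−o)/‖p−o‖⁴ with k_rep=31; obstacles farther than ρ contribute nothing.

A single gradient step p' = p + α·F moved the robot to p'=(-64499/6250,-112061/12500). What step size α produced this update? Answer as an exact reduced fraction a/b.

F_att = 1/2·(g−p) = 1/2·(14,21) = (7.0000,10.5000)
o1: d²=610 > ρ²=52 → inactive
o2: d²=25 ≤ ρ²=52; F_rep = 31·(-4,-3)/25² = (-0.1984,-0.1488)
o3: d²=293 > ρ²=52 → inactive
F = F_att + ΣF_rep = (6.8016,10.3512)
Δp = p'−p = (0.6802,1.0351); α = Δx/Fx = (4251/6250) / (4251/625) = 1/10
check: Δy/Fy = (12939/12500) / (12939/1250) = 1/10 ✓

α = 1/10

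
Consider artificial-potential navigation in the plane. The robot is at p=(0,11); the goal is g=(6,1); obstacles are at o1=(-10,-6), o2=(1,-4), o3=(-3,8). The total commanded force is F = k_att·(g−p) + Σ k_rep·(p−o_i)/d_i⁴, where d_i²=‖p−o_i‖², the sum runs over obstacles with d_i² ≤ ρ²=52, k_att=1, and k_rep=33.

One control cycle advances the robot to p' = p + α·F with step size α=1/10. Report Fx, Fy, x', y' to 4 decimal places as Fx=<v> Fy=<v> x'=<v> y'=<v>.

F_att = 1·(g−p) = 1·(6,-10) = (6.0000,-10.0000)
o1: d²=389 > ρ²=52 → inactive
o2: d²=226 > ρ²=52 → inactive
o3: d²=18 ≤ ρ²=52; F_rep = 33·(3,3)/18² = (0.3056,0.3056)
F = F_att + ΣF_rep = (6.3056,-9.6944)
p' = p + 1/10·F = (0.6306,10.0306)

Fx=6.3056 Fy=-9.6944 x'=0.6306 y'=10.0306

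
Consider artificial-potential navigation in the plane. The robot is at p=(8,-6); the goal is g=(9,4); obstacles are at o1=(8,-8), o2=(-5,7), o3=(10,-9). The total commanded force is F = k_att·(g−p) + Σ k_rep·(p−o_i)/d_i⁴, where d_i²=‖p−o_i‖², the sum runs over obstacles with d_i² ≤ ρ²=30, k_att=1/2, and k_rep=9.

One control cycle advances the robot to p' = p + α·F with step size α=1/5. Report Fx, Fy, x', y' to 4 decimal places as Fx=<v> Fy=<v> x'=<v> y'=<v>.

Fx=0.3935 Fy=6.2848 x'=8.0787 y'=-4.7430

F_att = 1/2·(g−p) = 1/2·(1,10) = (0.5000,5.0000)
o1: d²=4 ≤ ρ²=30; F_rep = 9·(0,2)/4² = (0.0000,1.1250)
o2: d²=338 > ρ²=30 → inactive
o3: d²=13 ≤ ρ²=30; F_rep = 9·(-2,3)/13² = (-0.1065,0.1598)
F = F_att + ΣF_rep = (0.3935,6.2848)
p' = p + 1/5·F = (8.0787,-4.7430)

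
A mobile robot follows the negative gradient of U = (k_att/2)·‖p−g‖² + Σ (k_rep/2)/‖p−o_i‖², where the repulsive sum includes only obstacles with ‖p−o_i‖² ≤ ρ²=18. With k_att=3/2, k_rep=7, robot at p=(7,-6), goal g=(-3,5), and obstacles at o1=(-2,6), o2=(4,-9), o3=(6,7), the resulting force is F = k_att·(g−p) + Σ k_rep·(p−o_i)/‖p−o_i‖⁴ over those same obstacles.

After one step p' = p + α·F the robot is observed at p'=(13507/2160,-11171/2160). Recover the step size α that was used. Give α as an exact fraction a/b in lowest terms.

F_att = 3/2·(g−p) = 3/2·(-10,11) = (-15.0000,16.5000)
o1: d²=225 > ρ²=18 → inactive
o2: d²=18 ≤ ρ²=18; F_rep = 7·(3,3)/18² = (0.0648,0.0648)
o3: d²=170 > ρ²=18 → inactive
F = F_att + ΣF_rep = (-14.9352,16.5648)
Δp = p'−p = (-0.7468,0.8282); α = Δx/Fx = (-1613/2160) / (-1613/108) = 1/20
check: Δy/Fy = (1789/2160) / (1789/108) = 1/20 ✓

α = 1/20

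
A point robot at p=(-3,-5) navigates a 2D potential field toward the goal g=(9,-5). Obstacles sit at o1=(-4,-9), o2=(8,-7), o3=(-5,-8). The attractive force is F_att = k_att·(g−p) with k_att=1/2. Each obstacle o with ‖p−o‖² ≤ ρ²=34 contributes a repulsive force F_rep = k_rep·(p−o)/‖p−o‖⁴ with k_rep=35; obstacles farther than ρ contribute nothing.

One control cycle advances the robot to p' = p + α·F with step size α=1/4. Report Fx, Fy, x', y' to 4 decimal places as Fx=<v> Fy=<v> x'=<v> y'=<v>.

F_att = 1/2·(g−p) = 1/2·(12,0) = (6.0000,0.0000)
o1: d²=17 ≤ ρ²=34; F_rep = 35·(1,4)/17² = (0.1211,0.4844)
o2: d²=125 > ρ²=34 → inactive
o3: d²=13 ≤ ρ²=34; F_rep = 35·(2,3)/13² = (0.4142,0.6213)
F = F_att + ΣF_rep = (6.5353,1.1057)
p' = p + 1/4·F = (-1.3662,-4.7236)

Fx=6.5353 Fy=1.1057 x'=-1.3662 y'=-4.7236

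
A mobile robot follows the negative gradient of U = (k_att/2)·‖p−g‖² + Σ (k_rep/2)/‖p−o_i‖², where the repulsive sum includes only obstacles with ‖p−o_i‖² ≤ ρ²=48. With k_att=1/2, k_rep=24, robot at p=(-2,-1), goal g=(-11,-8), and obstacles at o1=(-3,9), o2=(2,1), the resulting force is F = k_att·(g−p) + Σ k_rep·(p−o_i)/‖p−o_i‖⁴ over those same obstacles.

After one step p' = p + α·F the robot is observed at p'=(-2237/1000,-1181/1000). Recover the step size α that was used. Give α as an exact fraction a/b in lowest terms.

α = 1/20

F_att = 1/2·(g−p) = 1/2·(-9,-7) = (-4.5000,-3.5000)
o1: d²=101 > ρ²=48 → inactive
o2: d²=20 ≤ ρ²=48; F_rep = 24·(-4,-2)/20² = (-0.2400,-0.1200)
F = F_att + ΣF_rep = (-4.7400,-3.6200)
Δp = p'−p = (-0.2370,-0.1810); α = Δx/Fx = (-237/1000) / (-237/50) = 1/20
check: Δy/Fy = (-181/1000) / (-181/50) = 1/20 ✓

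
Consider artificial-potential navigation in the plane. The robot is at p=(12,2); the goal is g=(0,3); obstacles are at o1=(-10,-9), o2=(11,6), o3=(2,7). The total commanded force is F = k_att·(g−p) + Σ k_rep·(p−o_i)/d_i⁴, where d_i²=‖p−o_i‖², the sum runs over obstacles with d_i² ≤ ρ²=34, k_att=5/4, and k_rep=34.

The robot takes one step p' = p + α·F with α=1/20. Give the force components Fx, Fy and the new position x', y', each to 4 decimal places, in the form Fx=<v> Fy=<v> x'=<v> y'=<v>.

F_att = 5/4·(g−p) = 5/4·(-12,1) = (-15.0000,1.2500)
o1: d²=605 > ρ²=34 → inactive
o2: d²=17 ≤ ρ²=34; F_rep = 34·(1,-4)/17² = (0.1176,-0.4706)
o3: d²=125 > ρ²=34 → inactive
F = F_att + ΣF_rep = (-14.8824,0.7794)
p' = p + 1/20·F = (11.2559,2.0390)

Fx=-14.8824 Fy=0.7794 x'=11.2559 y'=2.0390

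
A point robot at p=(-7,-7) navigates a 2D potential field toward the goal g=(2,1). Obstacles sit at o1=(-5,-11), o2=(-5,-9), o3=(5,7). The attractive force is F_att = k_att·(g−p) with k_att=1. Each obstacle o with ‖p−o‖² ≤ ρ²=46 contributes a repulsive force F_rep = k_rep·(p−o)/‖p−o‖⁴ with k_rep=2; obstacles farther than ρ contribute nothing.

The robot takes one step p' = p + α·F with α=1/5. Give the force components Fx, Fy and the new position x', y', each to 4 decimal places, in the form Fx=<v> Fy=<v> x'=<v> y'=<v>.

Fx=8.9275 Fy=8.0825 x'=-5.2145 y'=-5.3835

F_att = 1·(g−p) = 1·(9,8) = (9.0000,8.0000)
o1: d²=20 ≤ ρ²=46; F_rep = 2·(-2,4)/20² = (-0.0100,0.0200)
o2: d²=8 ≤ ρ²=46; F_rep = 2·(-2,2)/8² = (-0.0625,0.0625)
o3: d²=340 > ρ²=46 → inactive
F = F_att + ΣF_rep = (8.9275,8.0825)
p' = p + 1/5·F = (-5.2145,-5.3835)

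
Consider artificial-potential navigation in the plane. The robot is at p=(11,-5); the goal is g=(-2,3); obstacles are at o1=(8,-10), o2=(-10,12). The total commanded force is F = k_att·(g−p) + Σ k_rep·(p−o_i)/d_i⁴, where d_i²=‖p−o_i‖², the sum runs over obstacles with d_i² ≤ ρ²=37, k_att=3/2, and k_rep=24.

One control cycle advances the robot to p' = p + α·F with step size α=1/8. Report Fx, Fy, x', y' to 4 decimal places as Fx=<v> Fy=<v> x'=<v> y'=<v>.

F_att = 3/2·(g−p) = 3/2·(-13,8) = (-19.5000,12.0000)
o1: d²=34 ≤ ρ²=37; F_rep = 24·(3,5)/34² = (0.0623,0.1038)
o2: d²=730 > ρ²=37 → inactive
F = F_att + ΣF_rep = (-19.4377,12.1038)
p' = p + 1/8·F = (8.5703,-3.4870)

Fx=-19.4377 Fy=12.1038 x'=8.5703 y'=-3.4870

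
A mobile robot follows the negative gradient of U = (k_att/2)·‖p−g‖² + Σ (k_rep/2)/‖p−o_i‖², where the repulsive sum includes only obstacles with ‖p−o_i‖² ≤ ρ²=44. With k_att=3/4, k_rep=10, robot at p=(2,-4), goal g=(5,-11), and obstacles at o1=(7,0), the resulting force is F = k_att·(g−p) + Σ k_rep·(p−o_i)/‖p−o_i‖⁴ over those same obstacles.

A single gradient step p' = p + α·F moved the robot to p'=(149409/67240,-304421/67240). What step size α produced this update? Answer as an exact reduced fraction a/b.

F_att = 3/4·(g−p) = 3/4·(3,-7) = (2.2500,-5.2500)
o1: d²=41 ≤ ρ²=44; F_rep = 10·(-5,-4)/41² = (-0.0297,-0.0238)
F = F_att + ΣF_rep = (2.2203,-5.2738)
Δp = p'−p = (0.2220,-0.5274); α = Δx/Fx = (14929/67240) / (14929/6724) = 1/10
check: Δy/Fy = (-35461/67240) / (-35461/6724) = 1/10 ✓

α = 1/10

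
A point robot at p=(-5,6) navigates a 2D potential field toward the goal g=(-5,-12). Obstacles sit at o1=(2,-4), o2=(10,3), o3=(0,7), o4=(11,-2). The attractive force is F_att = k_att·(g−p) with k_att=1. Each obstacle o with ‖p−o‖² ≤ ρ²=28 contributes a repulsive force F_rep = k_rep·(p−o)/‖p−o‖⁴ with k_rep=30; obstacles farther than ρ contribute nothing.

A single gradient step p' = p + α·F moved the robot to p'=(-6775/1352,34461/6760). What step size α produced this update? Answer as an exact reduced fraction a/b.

α = 1/20

F_att = 1·(g−p) = 1·(0,-18) = (0.0000,-18.0000)
o1: d²=149 > ρ²=28 → inactive
o2: d²=234 > ρ²=28 → inactive
o3: d²=26 ≤ ρ²=28; F_rep = 30·(-5,-1)/26² = (-0.2219,-0.0444)
o4: d²=320 > ρ²=28 → inactive
F = F_att + ΣF_rep = (-0.2219,-18.0444)
Δp = p'−p = (-0.0111,-0.9022); α = Δx/Fx = (-15/1352) / (-75/338) = 1/20
check: Δy/Fy = (-6099/6760) / (-6099/338) = 1/20 ✓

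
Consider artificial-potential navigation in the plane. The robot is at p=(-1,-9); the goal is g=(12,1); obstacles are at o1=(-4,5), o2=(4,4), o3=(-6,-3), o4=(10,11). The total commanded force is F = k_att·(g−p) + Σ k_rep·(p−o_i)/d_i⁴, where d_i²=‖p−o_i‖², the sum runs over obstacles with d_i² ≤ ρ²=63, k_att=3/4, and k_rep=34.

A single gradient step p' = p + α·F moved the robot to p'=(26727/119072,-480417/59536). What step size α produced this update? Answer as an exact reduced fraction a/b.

α = 1/8

F_att = 3/4·(g−p) = 3/4·(13,10) = (9.7500,7.5000)
o1: d²=205 > ρ²=63 → inactive
o2: d²=194 > ρ²=63 → inactive
o3: d²=61 ≤ ρ²=63; F_rep = 34·(5,-6)/61² = (0.0457,-0.0548)
o4: d²=521 > ρ²=63 → inactive
F = F_att + ΣF_rep = (9.7957,7.4452)
Δp = p'−p = (1.2245,0.9306); α = Δx/Fx = (145799/119072) / (145799/14884) = 1/8
check: Δy/Fy = (55407/59536) / (55407/7442) = 1/8 ✓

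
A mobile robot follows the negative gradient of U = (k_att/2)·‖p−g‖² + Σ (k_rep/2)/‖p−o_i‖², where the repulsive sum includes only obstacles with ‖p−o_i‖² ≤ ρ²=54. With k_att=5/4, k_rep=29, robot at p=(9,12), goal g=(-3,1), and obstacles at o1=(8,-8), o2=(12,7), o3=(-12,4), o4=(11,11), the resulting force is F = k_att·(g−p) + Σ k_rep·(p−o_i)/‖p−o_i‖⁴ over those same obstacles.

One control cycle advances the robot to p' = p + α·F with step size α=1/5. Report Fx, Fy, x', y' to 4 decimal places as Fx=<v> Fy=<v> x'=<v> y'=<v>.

Fx=-17.3953 Fy=-12.4646 x'=5.5209 y'=9.5071

F_att = 5/4·(g−p) = 5/4·(-12,-11) = (-15.0000,-13.7500)
o1: d²=401 > ρ²=54 → inactive
o2: d²=34 ≤ ρ²=54; F_rep = 29·(-3,5)/34² = (-0.0753,0.1254)
o3: d²=505 > ρ²=54 → inactive
o4: d²=5 ≤ ρ²=54; F_rep = 29·(-2,1)/5² = (-2.3200,1.1600)
F = F_att + ΣF_rep = (-17.3953,-12.4646)
p' = p + 1/5·F = (5.5209,9.5071)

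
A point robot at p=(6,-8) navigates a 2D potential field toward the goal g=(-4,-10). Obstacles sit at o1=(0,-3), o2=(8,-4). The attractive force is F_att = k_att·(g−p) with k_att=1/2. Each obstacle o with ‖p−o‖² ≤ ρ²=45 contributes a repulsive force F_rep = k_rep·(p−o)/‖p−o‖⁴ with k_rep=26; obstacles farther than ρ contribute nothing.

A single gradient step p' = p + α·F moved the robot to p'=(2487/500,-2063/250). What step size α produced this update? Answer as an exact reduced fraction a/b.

α = 1/5

F_att = 1/2·(g−p) = 1/2·(-10,-2) = (-5.0000,-1.0000)
o1: d²=61 > ρ²=45 → inactive
o2: d²=20 ≤ ρ²=45; F_rep = 26·(-2,-4)/20² = (-0.1300,-0.2600)
F = F_att + ΣF_rep = (-5.1300,-1.2600)
Δp = p'−p = (-1.0260,-0.2520); α = Δx/Fx = (-513/500) / (-513/100) = 1/5
check: Δy/Fy = (-63/250) / (-63/50) = 1/5 ✓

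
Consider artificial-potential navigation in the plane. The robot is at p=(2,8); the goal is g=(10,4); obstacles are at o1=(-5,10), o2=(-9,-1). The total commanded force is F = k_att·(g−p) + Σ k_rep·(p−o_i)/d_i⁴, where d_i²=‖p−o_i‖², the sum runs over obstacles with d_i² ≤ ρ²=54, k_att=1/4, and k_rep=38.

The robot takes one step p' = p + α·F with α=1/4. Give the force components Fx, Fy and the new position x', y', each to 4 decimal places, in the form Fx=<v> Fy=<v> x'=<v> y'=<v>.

F_att = 1/4·(g−p) = 1/4·(8,-4) = (2.0000,-1.0000)
o1: d²=53 ≤ ρ²=54; F_rep = 38·(7,-2)/53² = (0.0947,-0.0271)
o2: d²=202 > ρ²=54 → inactive
F = F_att + ΣF_rep = (2.0947,-1.0271)
p' = p + 1/4·F = (2.5237,7.7432)

Fx=2.0947 Fy=-1.0271 x'=2.5237 y'=7.7432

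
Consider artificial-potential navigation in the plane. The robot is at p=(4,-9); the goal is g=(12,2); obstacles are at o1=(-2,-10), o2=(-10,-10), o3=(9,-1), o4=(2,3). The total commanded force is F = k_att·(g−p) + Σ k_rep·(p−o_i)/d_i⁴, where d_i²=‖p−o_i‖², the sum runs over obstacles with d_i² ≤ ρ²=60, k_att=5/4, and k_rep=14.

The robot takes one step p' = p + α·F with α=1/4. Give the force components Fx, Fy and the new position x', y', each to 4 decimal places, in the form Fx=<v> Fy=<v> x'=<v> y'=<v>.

F_att = 5/4·(g−p) = 5/4·(8,11) = (10.0000,13.7500)
o1: d²=37 ≤ ρ²=60; F_rep = 14·(6,1)/37² = (0.0614,0.0102)
o2: d²=197 > ρ²=60 → inactive
o3: d²=89 > ρ²=60 → inactive
o4: d²=148 > ρ²=60 → inactive
F = F_att + ΣF_rep = (10.0614,13.7602)
p' = p + 1/4·F = (6.5153,-5.5599)

Fx=10.0614 Fy=13.7602 x'=6.5153 y'=-5.5599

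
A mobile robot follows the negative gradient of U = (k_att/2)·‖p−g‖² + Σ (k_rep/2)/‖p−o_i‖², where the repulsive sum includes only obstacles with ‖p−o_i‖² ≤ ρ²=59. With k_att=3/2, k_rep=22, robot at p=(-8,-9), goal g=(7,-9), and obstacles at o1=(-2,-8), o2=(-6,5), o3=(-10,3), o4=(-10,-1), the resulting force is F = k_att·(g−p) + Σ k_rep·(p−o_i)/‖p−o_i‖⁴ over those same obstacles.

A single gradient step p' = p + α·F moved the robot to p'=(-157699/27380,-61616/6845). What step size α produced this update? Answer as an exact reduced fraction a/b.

α = 1/10

F_att = 3/2·(g−p) = 3/2·(15,0) = (22.5000,0.0000)
o1: d²=37 ≤ ρ²=59; F_rep = 22·(-6,-1)/37² = (-0.0964,-0.0161)
o2: d²=200 > ρ²=59 → inactive
o3: d²=148 > ρ²=59 → inactive
o4: d²=68 > ρ²=59 → inactive
F = F_att + ΣF_rep = (22.4036,-0.0161)
Δp = p'−p = (2.2404,-0.0016); α = Δx/Fx = (61341/27380) / (61341/2738) = 1/10
check: Δy/Fy = (-11/6845) / (-22/1369) = 1/10 ✓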